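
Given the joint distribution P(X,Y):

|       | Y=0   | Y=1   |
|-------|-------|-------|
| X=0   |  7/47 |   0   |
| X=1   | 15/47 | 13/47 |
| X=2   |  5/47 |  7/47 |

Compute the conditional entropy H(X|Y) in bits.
1.2170 bits

H(X|Y) = H(X,Y) - H(Y)

H(X,Y) = -Σ_{x,y} P(x,y) log₂ P(x,y). Per-cell terms -P(x,y)·log₂P(x,y):
  X=0: 0.40916, 0.00000
  X=1: 0.52586, 0.51285
  X=2: 0.34390, 0.40916
  (cells with P = 0 contribute 0)
Sum of the 6 terms: H(X,Y) = 2.2009 bits

Marginal of Y (column sums):
  P(Y=0) = 7/47 + 15/47 + 5/47 = 27/47
  P(Y=1) = 0 + 13/47 + 7/47 = 20/47
H(Y) = -[(27/47)·log₂(27/47) + (20/47)·log₂(20/47)]
  = 0.45940 + 0.52454 = 0.9839 bits

H(X|Y) = H(X,Y) - H(Y) = 2.2009 - 0.9839 = 1.2170 bits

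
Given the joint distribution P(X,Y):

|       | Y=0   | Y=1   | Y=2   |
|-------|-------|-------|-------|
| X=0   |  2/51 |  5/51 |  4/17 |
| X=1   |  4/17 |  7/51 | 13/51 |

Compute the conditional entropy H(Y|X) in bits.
1.4373 bits

H(Y|X) = H(X,Y) - H(X)

H(X,Y) = -Σ_{x,y} P(x,y) log₂ P(x,y). Per-cell terms -P(x,y)·log₂P(x,y):
  X=0: 0.183232, 0.328480, 0.491168
  X=1: 0.491168, 0.393245, 0.502663
Sum of the 6 terms: H(X,Y) = 2.389956 bits

Marginal of X (row sums):
  P(X=0) = 2/51 + 5/51 + 4/17 = 19/51
  P(X=1) = 4/17 + 7/51 + 13/51 = 32/51
H(X) = -[(19/51)·log₂(19/51) + (32/51)·log₂(32/51)]
  = 0.530695 + 0.421914 = 0.952609 bits

H(Y|X) = H(X,Y) - H(X) = 2.389956 - 0.952609 = 1.4373 bits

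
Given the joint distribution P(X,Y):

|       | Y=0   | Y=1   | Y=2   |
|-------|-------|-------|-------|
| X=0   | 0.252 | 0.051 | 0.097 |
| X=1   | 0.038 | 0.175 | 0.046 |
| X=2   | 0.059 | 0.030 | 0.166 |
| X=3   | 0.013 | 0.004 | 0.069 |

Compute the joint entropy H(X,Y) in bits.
3.0724 bits

H(X,Y) = -Σ_{x,y} P(x,y) log₂ P(x,y). Per-cell terms -P(x,y)·log₂P(x,y):
  X=0: 0.50110, 0.21896, 0.32649
  X=1: 0.17928, 0.44005, 0.20434
  X=2: 0.24091, 0.15177, 0.43006
  X=3: 0.08145, 0.03186, 0.26615
Sum of the 12 terms: H(X,Y) = 3.0724 bits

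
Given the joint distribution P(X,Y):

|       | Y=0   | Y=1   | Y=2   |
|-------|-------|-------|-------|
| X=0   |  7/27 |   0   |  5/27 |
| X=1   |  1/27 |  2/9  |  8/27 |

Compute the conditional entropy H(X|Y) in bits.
0.6239 bits

H(X|Y) = H(X,Y) - H(Y)

H(X,Y) = -Σ_{x,y} P(x,y) log₂ P(x,y). Per-cell terms -P(x,y)·log₂P(x,y):
  X=0: 0.504916, 0.000000, 0.450548
  X=1: 0.176107, 0.482206, 0.519967
  (cells with P = 0 contribute 0)
Sum of the 6 terms: H(X,Y) = 2.13374 bits

Marginal of Y (column sums):
  P(Y=0) = 7/27 + 1/27 = 8/27
  P(Y=1) = 0 + 2/9 = 2/9
  P(Y=2) = 5/27 + 8/27 = 13/27
H(Y) = -[(8/27)·log₂(8/27) + (2/9)·log₂(2/9) + (13/27)·log₂(13/27)]
  = 0.519967 + 0.482206 + 0.507697 = 1.50987 bits

H(X|Y) = H(X,Y) - H(Y) = 2.13374 - 1.50987 = 0.6239 bits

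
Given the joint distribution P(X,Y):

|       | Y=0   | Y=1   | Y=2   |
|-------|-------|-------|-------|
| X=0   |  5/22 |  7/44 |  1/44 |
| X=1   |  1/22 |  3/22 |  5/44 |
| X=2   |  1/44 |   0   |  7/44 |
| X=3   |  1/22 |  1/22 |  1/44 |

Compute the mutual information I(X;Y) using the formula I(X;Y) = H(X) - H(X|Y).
0.3767 bits

I(X;Y) = H(X) - H(X|Y)

Marginal of X (row sums):
  P(X=0) = 5/22 + 7/44 + 1/44 = 9/22
  P(X=1) = 1/22 + 3/22 + 5/44 = 13/44
  P(X=2) = 1/44 + 0 + 7/44 = 2/11
  P(X=3) = 1/22 + 1/22 + 1/44 = 5/44
H(X) = -[(9/22)·log₂(9/22) + (13/44)·log₂(13/44) + (2/11)·log₂(2/11) + (5/44)·log₂(5/44)]
  = 0.52753 + 0.51970 + 0.44717 + 0.35653 = 1.85093 bits

Marginal of Y (column sums):
  P(Y=0) = 5/22 + 1/22 + 1/44 + 1/22 = 15/44
  P(Y=1) = 7/44 + 3/22 + 0 + 1/22 = 15/44
  P(Y=2) = 1/44 + 5/44 + 7/44 + 1/44 = 7/22
H(X|Y) = Σ_y P(y)·H(X|Y=y):
  Y=0: P(Y=0) = 15/44, P(X|Y=0) = (2/3, 2/15, 1/15, 2/15) → H(X|Y=0) = 1.42561
  Y=1: P(Y=1) = 15/44, P(X|Y=1) = (7/15, 2/5, 0, 2/15) → H(X|Y=1) = 1.42947
  Y=2: P(Y=2) = 7/22, P(X|Y=2) = (1/14, 5/14, 1/2, 1/14) → H(X|Y=2) = 1.57442
H(X|Y) = (15/44)·1.42561 + (15/44)·1.42947 + (7/22)·1.57442 = 1.47427 bits

I(X;Y) = H(X) - H(X|Y) = 1.85093 - 1.47427 = 0.3767 bits

Cross-check via I(X;Y) = H(X) + H(Y) - H(X,Y): computing H(Y) from the column sums and H(X,Y) from the 12 cells in the same way gives H(Y) = 1.58421 bits and H(X,Y) = 3.05848 bits, so
I(X;Y) = 1.85093 + 1.58421 - 3.05848 = 0.3767 bits ✓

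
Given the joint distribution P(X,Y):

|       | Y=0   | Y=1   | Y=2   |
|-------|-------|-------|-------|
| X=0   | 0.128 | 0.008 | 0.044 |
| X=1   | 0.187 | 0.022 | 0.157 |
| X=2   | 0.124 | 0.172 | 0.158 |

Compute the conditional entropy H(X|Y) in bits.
1.3392 bits

H(X|Y) = H(X,Y) - H(Y)

H(X,Y) = -Σ_{x,y} P(x,y) log₂ P(x,y). Per-cell terms -P(x,y)·log₂P(x,y):
  X=0: 0.37962, 0.05573, 0.19828
  X=1: 0.45233, 0.12114, 0.41937
  X=2: 0.37344, 0.43680, 0.42060
Sum of the 9 terms: H(X,Y) = 2.8573 bits

Marginal of Y (column sums):
  P(Y=0) = 0.128 + 0.187 + 0.124 = 0.439
  P(Y=1) = 0.008 + 0.022 + 0.172 = 0.202
  P(Y=2) = 0.044 + 0.157 + 0.158 = 0.359
H(Y) = -[0.439·log₂(0.439) + 0.202·log₂(0.202) + 0.359·log₂(0.359)]
  = 0.52140 + 0.46613 + 0.53058 = 1.5181 bits

H(X|Y) = H(X,Y) - H(Y) = 2.8573 - 1.5181 = 1.3392 bits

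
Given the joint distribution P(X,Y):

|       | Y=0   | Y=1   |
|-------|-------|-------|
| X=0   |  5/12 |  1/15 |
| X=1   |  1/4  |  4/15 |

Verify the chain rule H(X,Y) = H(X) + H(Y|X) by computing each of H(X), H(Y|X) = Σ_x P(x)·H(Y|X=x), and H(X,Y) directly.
H(X) = 0.9992 bits, H(Y|X) = 0.7960 bits, H(X,Y) = 1.7952 bits

Marginal of X (row sums):
  P(X=0) = 5/12 + 1/15 = 29/60
  P(X=1) = 1/4 + 4/15 = 31/60
H(X) = -[(29/60)·log₂(29/60) + (31/60)·log₂(31/60)]
  = 0.50697 + 0.49223 = 0.9992 bits

H(Y|X) = Σ_x P(x)·H(Y|X=x):
  X=0: P(X=0) = 29/60, P(Y|X=0) = (25/29, 4/29) → H(Y|X=0) = 0.57879
  X=1: P(X=1) = 31/60, P(Y|X=1) = (15/31, 16/31) → H(Y|X=1) = 0.99925
H(Y|X) = (29/60)·0.57879 + (31/60)·0.99925 = 0.7960 bits

H(X,Y) = -Σ_{x,y} P(x,y) log₂ P(x,y). Per-cell terms -P(x,y)·log₂P(x,y):
  X=0: 0.52626, 0.26046
  X=1: 0.50000, 0.50850
Sum of the 4 terms: H(X,Y) = 1.7952 bits

Chain rule check:
  H(X) + H(Y|X) = 0.9992 + 0.7960 = 1.7952 bits
  H(X,Y) = 1.7952 bits
✓ Chain rule verified.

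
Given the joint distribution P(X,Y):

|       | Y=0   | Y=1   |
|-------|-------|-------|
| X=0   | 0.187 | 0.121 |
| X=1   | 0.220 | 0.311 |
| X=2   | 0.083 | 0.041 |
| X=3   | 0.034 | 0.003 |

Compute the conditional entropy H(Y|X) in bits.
0.9460 bits

H(Y|X) = H(X,Y) - H(X)

H(X,Y) = -Σ_{x,y} P(x,y) log₂ P(x,y). Per-cell terms -P(x,y)·log₂P(x,y):
  X=0: 0.45233, 0.36868
  X=1: 0.48057, 0.52404
  X=2: 0.29803, 0.18894
  X=3: 0.16586, 0.02514
Sum of the 8 terms: H(X,Y) = 2.5036 bits

Marginal of X (row sums):
  P(X=0) = 0.187 + 0.121 = 0.308
  P(X=1) = 0.220 + 0.311 = 0.531
  P(X=2) = 0.083 + 0.041 = 0.124
  P(X=3) = 0.034 + 0.003 = 0.037
H(X) = -[0.308·log₂(0.308) + 0.531·log₂(0.531) + 0.124·log₂(0.124) + 0.037·log₂(0.037)]
  = 0.52329 + 0.48492 + 0.37344 + 0.17598 = 1.5576 bits

H(Y|X) = H(X,Y) - H(X) = 2.5036 - 1.5576 = 0.9460 bits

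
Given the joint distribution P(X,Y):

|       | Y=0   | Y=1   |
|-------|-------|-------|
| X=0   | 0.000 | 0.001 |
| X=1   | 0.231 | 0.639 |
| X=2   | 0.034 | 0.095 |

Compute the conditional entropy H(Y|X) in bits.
0.8338 bits

H(Y|X) = H(X,Y) - H(X)

H(X,Y) = -Σ_{x,y} P(x,y) log₂ P(x,y). Per-cell terms -P(x,y)·log₂P(x,y):
  X=0: 0.000000, 0.009966
  X=1: 0.488342, 0.412866
  X=2: 0.165863, 0.322613
  (cells with P = 0 contribute 0)
Sum of the 6 terms: H(X,Y) = 1.399650 bits

Marginal of X (row sums):
  P(X=0) = 0.000 + 0.001 = 0.001
  P(X=1) = 0.231 + 0.639 = 0.870
  P(X=2) = 0.034 + 0.095 = 0.129
H(X) = -[0.001·log₂(0.001) + 0.870·log₂(0.870) + 0.129·log₂(0.129)]
  = 0.009966 + 0.174794 + 0.381138 = 0.565898 bits

H(Y|X) = H(X,Y) - H(X) = 1.399650 - 0.565898 = 0.8338 bits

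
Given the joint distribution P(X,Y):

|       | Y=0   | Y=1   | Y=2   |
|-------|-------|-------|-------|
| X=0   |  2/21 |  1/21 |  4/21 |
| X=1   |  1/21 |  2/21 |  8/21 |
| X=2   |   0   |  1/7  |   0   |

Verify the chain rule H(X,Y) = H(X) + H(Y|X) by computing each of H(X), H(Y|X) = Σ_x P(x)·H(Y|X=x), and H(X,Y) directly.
H(X) = 1.4180 bits, H(Y|X) = 1.0336 bits, H(X,Y) = 2.4516 bits

Marginal of X (row sums):
  P(X=0) = 2/21 + 1/21 + 4/21 = 1/3
  P(X=1) = 1/21 + 2/21 + 8/21 = 11/21
  P(X=2) = 0 + 1/7 + 0 = 1/7
H(X) = -[(1/3)·log₂(1/3) + (11/21)·log₂(11/21) + (1/7)·log₂(1/7)]
  = 0.52832 + 0.48865 + 0.40105 = 1.4180 bits

H(Y|X) = Σ_x P(x)·H(Y|X=x):
  X=0: P(X=0) = 1/3, P(Y|X=0) = (2/7, 1/7, 4/7) → H(Y|X=0) = 1.37878
  X=1: P(X=1) = 11/21, P(Y|X=1) = (1/11, 2/11, 8/11) → H(Y|X=1) = 1.09580
  X=2: P(X=2) = 1/7, P(Y|X=2) = (0, 1, 0) → H(Y|X=2) = 0.00000
H(Y|X) = (1/3)·1.37878 + (11/21)·1.09580 + (1/7)·0.00000 = 1.0336 bits

H(X,Y) = -Σ_{x,y} P(x,y) log₂ P(x,y). Per-cell terms -P(x,y)·log₂P(x,y):
  X=0: 0.32308, 0.20916, 0.45568
  X=1: 0.20916, 0.32308, 0.53041
  X=2: 0.00000, 0.40105, 0.00000
  (cells with P = 0 contribute 0)
Sum of the 9 terms: H(X,Y) = 2.4516 bits

Chain rule check:
  H(X) + H(Y|X) = 1.4180 + 1.0336 = 2.4516 bits
  H(X,Y) = 2.4516 bits
✓ Chain rule verified.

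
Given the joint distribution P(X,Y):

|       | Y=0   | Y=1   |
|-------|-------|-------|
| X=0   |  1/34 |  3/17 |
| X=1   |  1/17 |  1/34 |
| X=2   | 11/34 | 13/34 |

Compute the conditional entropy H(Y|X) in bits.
0.9052 bits

H(Y|X) = H(X,Y) - H(X)

H(X,Y) = -Σ_{x,y} P(x,y) log₂ P(x,y). Per-cell terms -P(x,y)·log₂P(x,y):
  X=0: 0.14963, 0.44162
  X=1: 0.24044, 0.14963
  X=2: 0.52672, 0.53033
Sum of the 6 terms: H(X,Y) = 2.0384 bits

Marginal of X (row sums):
  P(X=0) = 1/34 + 3/17 = 7/34
  P(X=1) = 1/17 + 1/34 = 3/34
  P(X=2) = 11/34 + 13/34 = 12/17
H(X) = -[(7/34)·log₂(7/34) + (3/34)·log₂(3/34) + (12/17)·log₂(12/17)]
  = 0.46943 + 0.30904 + 0.35471 = 1.1332 bits

H(Y|X) = H(X,Y) - H(X) = 2.0384 - 1.1332 = 0.9052 bits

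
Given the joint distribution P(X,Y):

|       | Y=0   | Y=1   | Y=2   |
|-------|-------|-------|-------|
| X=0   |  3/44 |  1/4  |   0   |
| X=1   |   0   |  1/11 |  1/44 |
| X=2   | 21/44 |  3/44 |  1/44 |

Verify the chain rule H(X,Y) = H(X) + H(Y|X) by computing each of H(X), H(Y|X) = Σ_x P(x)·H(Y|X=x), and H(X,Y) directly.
H(X) = 1.3456 bits, H(Y|X) = 0.7547 bits, H(X,Y) = 2.1003 bits

Marginal of X (row sums):
  P(X=0) = 3/44 + 1/4 + 0 = 7/22
  P(X=1) = 0 + 1/11 + 1/44 = 5/44
  P(X=2) = 21/44 + 3/44 + 1/44 = 25/44
H(X) = -[(7/22)·log₂(7/22) + (5/44)·log₂(5/44) + (25/44)·log₂(25/44)]
  = 0.52566 + 0.35653 + 0.46340 = 1.3456 bits

H(Y|X) = Σ_x P(x)·H(Y|X=x):
  X=0: P(X=0) = 7/22, P(Y|X=0) = (3/14, 11/14, 0) → H(Y|X=0) = 0.74960
  X=1: P(X=1) = 5/44, P(Y|X=1) = (0, 4/5, 1/5) → H(Y|X=1) = 0.72193
  X=2: P(X=2) = 25/44, P(Y|X=2) = (21/25, 3/25, 1/25) → H(Y|X=2) = 0.76411
H(Y|X) = (7/22)·0.74960 + (5/44)·0.72193 + (25/44)·0.76411 = 0.7547 bits

H(X,Y) = -Σ_{x,y} P(x,y) log₂ P(x,y). Per-cell terms -P(x,y)·log₂P(x,y):
  X=0: 0.26417, 0.50000, 0.00000
  X=1: 0.00000, 0.31449, 0.12408
  X=2: 0.50930, 0.26417, 0.12408
  (cells with P = 0 contribute 0)
Sum of the 9 terms: H(X,Y) = 2.1003 bits

Chain rule check:
  H(X) + H(Y|X) = 1.3456 + 0.7547 = 2.1003 bits
  H(X,Y) = 2.1003 bits
✓ Chain rule verified.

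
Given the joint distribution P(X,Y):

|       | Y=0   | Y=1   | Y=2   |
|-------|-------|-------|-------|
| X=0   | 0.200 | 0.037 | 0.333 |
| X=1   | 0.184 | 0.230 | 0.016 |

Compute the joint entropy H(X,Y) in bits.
2.2011 bits

H(X,Y) = -Σ_{x,y} P(x,y) log₂ P(x,y). Per-cell terms -P(x,y)·log₂P(x,y):
  X=0: 0.46439, 0.17598, 0.52827
  X=1: 0.44937, 0.48767, 0.09545
Sum of the 6 terms: H(X,Y) = 2.2011 bits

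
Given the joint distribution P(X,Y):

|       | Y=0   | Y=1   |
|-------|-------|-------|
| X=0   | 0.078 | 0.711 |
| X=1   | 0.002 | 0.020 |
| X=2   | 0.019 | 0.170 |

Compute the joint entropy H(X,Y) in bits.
1.3110 bits

H(X,Y) = -Σ_{x,y} P(x,y) log₂ P(x,y). Per-cell terms -P(x,y)·log₂P(x,y):
  X=0: 0.2871, 0.3499
  X=1: 0.0179, 0.1129
  X=2: 0.1086, 0.4346
Sum of the 6 terms: H(X,Y) = 1.3110 bits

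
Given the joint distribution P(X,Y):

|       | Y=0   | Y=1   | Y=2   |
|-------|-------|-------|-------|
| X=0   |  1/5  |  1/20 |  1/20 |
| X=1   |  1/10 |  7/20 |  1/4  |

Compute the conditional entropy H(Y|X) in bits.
1.3776 bits

H(Y|X) = H(X,Y) - H(X)

H(X,Y) = -Σ_{x,y} P(x,y) log₂ P(x,y). Per-cell terms -P(x,y)·log₂P(x,y):
  X=0: 0.4644, 0.2161, 0.2161
  X=1: 0.3322, 0.5301, 0.5000
Sum of the 6 terms: H(X,Y) = 2.2589 bits

Marginal of X (row sums):
  P(X=0) = 1/5 + 1/20 + 1/20 = 3/10
  P(X=1) = 1/10 + 7/20 + 1/4 = 7/10
H(X) = -[(3/10)·log₂(3/10) + (7/10)·log₂(7/10)]
  = 0.5211 + 0.3602 = 0.8813 bits

H(Y|X) = H(X,Y) - H(X) = 2.2589 - 0.8813 = 1.3776 bits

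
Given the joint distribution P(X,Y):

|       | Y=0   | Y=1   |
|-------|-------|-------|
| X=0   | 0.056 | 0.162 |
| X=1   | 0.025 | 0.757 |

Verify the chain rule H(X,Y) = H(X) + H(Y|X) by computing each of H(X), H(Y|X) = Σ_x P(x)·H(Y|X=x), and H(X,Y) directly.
H(X) = 0.7565 bits, H(Y|X) = 0.3389 bits, H(X,Y) = 1.0954 bits

Marginal of X (row sums):
  P(X=0) = 0.056 + 0.162 = 0.218
  P(X=1) = 0.025 + 0.757 = 0.782
H(X) = -[0.218·log₂(0.218) + 0.782·log₂(0.782)]
  = 0.47908 + 0.27742 = 0.7565 bits

H(Y|X) = Σ_x P(x)·H(Y|X=x):
  X=0: P(X=0) = 0.218, P(Y|X=0) = (28/109, 81/109) → H(Y|X=0) = 0.82200
  X=1: P(X=1) = 0.782, P(Y|X=1) = (25/782, 757/782) → H(Y|X=1) = 0.20417
H(Y|X) = 0.218·0.82200 + 0.782·0.20417 = 0.3389 bits

H(X,Y) = -Σ_{x,y} P(x,y) log₂ P(x,y). Per-cell terms -P(x,y)·log₂P(x,y):
  X=0: 0.23287, 0.42540
  X=1: 0.13305, 0.30404
Sum of the 4 terms: H(X,Y) = 1.0954 bits

Chain rule check:
  H(X) + H(Y|X) = 0.7565 + 0.3389 = 1.0954 bits
  H(X,Y) = 1.0954 bits
✓ Chain rule verified.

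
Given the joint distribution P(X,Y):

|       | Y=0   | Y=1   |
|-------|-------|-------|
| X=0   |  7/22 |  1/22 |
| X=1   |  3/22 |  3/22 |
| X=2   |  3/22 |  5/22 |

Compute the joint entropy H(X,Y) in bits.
2.3901 bits

H(X,Y) = -Σ_{x,y} P(x,y) log₂ P(x,y). Per-cell terms -P(x,y)·log₂P(x,y):
  X=0: 0.52566, 0.20270
  X=1: 0.39197, 0.39197
  X=2: 0.39197, 0.48580
Sum of the 6 terms: H(X,Y) = 2.3901 bits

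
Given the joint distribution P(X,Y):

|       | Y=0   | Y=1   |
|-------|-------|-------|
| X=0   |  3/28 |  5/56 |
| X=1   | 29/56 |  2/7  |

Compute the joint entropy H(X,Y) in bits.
1.6645 bits

H(X,Y) = -Σ_{x,y} P(x,y) log₂ P(x,y). Per-cell terms -P(x,y)·log₂P(x,y):
  X=0: 0.3453, 0.3112
  X=1: 0.4916, 0.5164
Sum of the 4 terms: H(X,Y) = 1.6645 bits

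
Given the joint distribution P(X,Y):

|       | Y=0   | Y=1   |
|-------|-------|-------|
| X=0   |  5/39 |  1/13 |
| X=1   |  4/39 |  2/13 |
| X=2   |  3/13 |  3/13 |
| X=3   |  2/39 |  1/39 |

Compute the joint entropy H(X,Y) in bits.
2.7487 bits

H(X,Y) = -Σ_{x,y} P(x,y) log₂ P(x,y). Per-cell terms -P(x,y)·log₂P(x,y):
  X=0: 0.3799, 0.2846
  X=1: 0.3370, 0.4155
  X=2: 0.4882, 0.4882
  X=3: 0.2198, 0.1355
Sum of the 8 terms: H(X,Y) = 2.7487 bits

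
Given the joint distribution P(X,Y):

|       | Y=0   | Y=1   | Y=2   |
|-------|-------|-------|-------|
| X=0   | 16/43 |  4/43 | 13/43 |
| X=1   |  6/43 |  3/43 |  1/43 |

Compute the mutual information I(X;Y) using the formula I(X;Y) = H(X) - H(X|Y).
0.0687 bits

I(X;Y) = H(X) - H(X|Y)

Marginal of X (row sums):
  P(X=0) = 16/43 + 4/43 + 13/43 = 33/43
  P(X=1) = 6/43 + 3/43 + 1/43 = 10/43
H(X) = -[(33/43)·log₂(33/43) + (10/43)·log₂(10/43)]
  = 0.29306 + 0.48938 = 0.78244 bits

Marginal of Y (column sums):
  P(Y=0) = 16/43 + 6/43 = 22/43
  P(Y=1) = 4/43 + 3/43 = 7/43
  P(Y=2) = 13/43 + 1/43 = 14/43
H(X|Y) = Σ_y P(y)·H(X|Y=y):
  Y=0: P(Y=0) = 22/43, P(X|Y=0) = (8/11, 3/11) → H(X|Y=0) = 0.84535
  Y=1: P(Y=1) = 7/43, P(X|Y=1) = (4/7, 3/7) → H(X|Y=1) = 0.98523
  Y=2: P(Y=2) = 14/43, P(X|Y=2) = (13/14, 1/14) → H(X|Y=2) = 0.37123
H(X|Y) = (22/43)·0.84535 + (7/43)·0.98523 + (14/43)·0.37123 = 0.71376 bits

I(X;Y) = H(X) - H(X|Y) = 0.78244 - 0.71376 = 0.0687 bits

Cross-check via I(X;Y) = H(X) + H(Y) - H(X,Y): computing H(Y) from the column sums and H(X,Y) from the 6 cells in the same way gives H(Y) = 1.44808 bits and H(X,Y) = 2.16184 bits, so
I(X;Y) = 0.78244 + 1.44808 - 2.16184 = 0.0687 bits ✓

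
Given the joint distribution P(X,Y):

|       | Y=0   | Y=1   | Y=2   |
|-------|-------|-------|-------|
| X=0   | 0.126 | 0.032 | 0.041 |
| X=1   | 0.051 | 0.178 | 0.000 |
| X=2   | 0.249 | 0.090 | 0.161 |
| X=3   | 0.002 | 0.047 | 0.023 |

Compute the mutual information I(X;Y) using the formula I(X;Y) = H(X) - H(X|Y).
0.2885 bits

I(X;Y) = H(X) - H(X|Y)

Marginal of X (row sums):
  P(X=0) = 0.126 + 0.032 + 0.041 = 0.199
  P(X=1) = 0.051 + 0.178 + 0.000 = 0.229
  P(X=2) = 0.249 + 0.090 + 0.161 = 0.500
  P(X=3) = 0.002 + 0.047 + 0.023 = 0.072
H(X) = -[0.199·log₂(0.199) + 0.229·log₂(0.229) + 0.500·log₂(0.500) + 0.072·log₂(0.072)]
  = 0.46350 + 0.48699 + 0.50000 + 0.27330 = 1.72379 bits

Marginal of Y (column sums):
  P(Y=0) = 0.126 + 0.051 + 0.249 + 0.002 = 0.428
  P(Y=1) = 0.032 + 0.178 + 0.090 + 0.047 = 0.347
  P(Y=2) = 0.041 + 0.000 + 0.161 + 0.023 = 0.225
H(X|Y) = Σ_y P(y)·H(X|Y=y):
  Y=0: P(Y=0) = 0.428, P(X|Y=0) = (63/214, 51/428, 249/428, 1/214) → H(X|Y=0) = 1.37588
  Y=1: P(Y=1) = 0.347, P(X|Y=1) = (32/347, 178/347, 90/347, 47/347) → H(X|Y=1) = 1.70677
  Y=2: P(Y=2) = 0.225, P(X|Y=2) = (41/225, 0, 161/225, 23/225) → H(X|Y=2) = 1.12943
H(X|Y) = 0.428·1.37588 + 0.347·1.70677 + 0.225·1.12943 = 1.43525 bits

I(X;Y) = H(X) - H(X|Y) = 1.72379 - 1.43525 = 0.2885 bits

Cross-check via I(X;Y) = H(X) + H(Y) - H(X,Y): computing H(Y) from the column sums and H(X,Y) from the 12 cells in the same way gives H(Y) = 1.53807 bits and H(X,Y) = 2.97332 bits, so
I(X;Y) = 1.72379 + 1.53807 - 2.97332 = 0.2885 bits ✓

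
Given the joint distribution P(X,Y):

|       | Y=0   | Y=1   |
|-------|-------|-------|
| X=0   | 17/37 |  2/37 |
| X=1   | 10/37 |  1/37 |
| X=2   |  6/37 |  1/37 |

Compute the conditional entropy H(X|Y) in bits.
1.4662 bits

H(X|Y) = H(X,Y) - H(Y)

H(X,Y) = -Σ_{x,y} P(x,y) log₂ P(x,y). Per-cell terms -P(x,y)·log₂P(x,y):
  X=0: 0.51551, 0.22754
  X=1: 0.51014, 0.14080
  X=2: 0.42559, 0.14080
Sum of the 6 terms: H(X,Y) = 1.9604 bits

Marginal of Y (column sums):
  P(Y=0) = 17/37 + 10/37 + 6/37 = 33/37
  P(Y=1) = 2/37 + 1/37 + 1/37 = 4/37
H(Y) = -[(33/37)·log₂(33/37) + (4/37)·log₂(4/37)]
  = 0.14722 + 0.34697 = 0.4942 bits

H(X|Y) = H(X,Y) - H(Y) = 1.9604 - 0.4942 = 1.4662 bits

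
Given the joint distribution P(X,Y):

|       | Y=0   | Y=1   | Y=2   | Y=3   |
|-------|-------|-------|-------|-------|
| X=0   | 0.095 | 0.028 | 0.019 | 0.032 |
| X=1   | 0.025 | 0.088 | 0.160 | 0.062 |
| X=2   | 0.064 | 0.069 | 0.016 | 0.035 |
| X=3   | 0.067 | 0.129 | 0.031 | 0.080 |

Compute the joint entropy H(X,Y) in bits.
3.7219 bits

H(X,Y) = -Σ_{x,y} P(x,y) log₂ P(x,y). Per-cell terms -P(x,y)·log₂P(x,y):
  X=0: 0.3226, 0.1444, 0.1086, 0.1589
  X=1: 0.1330, 0.3086, 0.4230, 0.2487
  X=2: 0.2538, 0.2662, 0.0955, 0.1693
  X=3: 0.2613, 0.3811, 0.1554, 0.2915
Sum of the 16 terms: H(X,Y) = 3.7219 bits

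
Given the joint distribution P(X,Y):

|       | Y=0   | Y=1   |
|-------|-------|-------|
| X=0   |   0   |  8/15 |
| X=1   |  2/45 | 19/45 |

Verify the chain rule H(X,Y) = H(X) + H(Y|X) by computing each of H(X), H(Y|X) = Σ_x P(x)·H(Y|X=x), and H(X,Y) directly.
H(X) = 0.9968 bits, H(Y|X) = 0.2117 bits, H(X,Y) = 1.2085 bits

Marginal of X (row sums):
  P(X=0) = 0 + 8/15 = 8/15
  P(X=1) = 2/45 + 19/45 = 7/15
H(X) = -[(8/15)·log₂(8/15) + (7/15)·log₂(7/15)]
  = 0.4837 + 0.5131 = 0.9968 bits

H(Y|X) = Σ_x P(x)·H(Y|X=x):
  X=0: P(X=0) = 8/15, P(Y|X=0) = (0, 1) → H(Y|X=0) = 0.0000
  X=1: P(X=1) = 7/15, P(Y|X=1) = (2/21, 19/21) → H(Y|X=1) = 0.4537
H(Y|X) = (8/15)·0.0000 + (7/15)·0.4537 = 0.2117 bits

H(X,Y) = -Σ_{x,y} P(x,y) log₂ P(x,y). Per-cell terms -P(x,y)·log₂P(x,y):
  X=0: 0.0000, 0.4837
  X=1: 0.1996, 0.5252
  (cells with P = 0 contribute 0)
Sum of the 4 terms: H(X,Y) = 1.2085 bits

Chain rule check:
  H(X) + H(Y|X) = 0.9968 + 0.2117 = 1.2085 bits
  H(X,Y) = 1.2085 bits
✓ Chain rule verified.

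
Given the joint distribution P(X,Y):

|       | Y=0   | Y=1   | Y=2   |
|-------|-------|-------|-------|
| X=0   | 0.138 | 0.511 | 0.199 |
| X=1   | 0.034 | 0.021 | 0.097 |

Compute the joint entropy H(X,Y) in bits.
1.9622 bits

H(X,Y) = -Σ_{x,y} P(x,y) log₂ P(x,y). Per-cell terms -P(x,y)·log₂P(x,y):
  X=0: 0.3943, 0.4950, 0.4635
  X=1: 0.1659, 0.1170, 0.3265
Sum of the 6 terms: H(X,Y) = 1.9622 bits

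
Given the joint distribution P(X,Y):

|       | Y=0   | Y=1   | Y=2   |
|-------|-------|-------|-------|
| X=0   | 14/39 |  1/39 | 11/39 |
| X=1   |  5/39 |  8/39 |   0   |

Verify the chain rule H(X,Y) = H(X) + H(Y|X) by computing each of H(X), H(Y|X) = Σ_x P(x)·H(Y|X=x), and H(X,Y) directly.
H(X) = 0.9183 bits, H(Y|X) = 1.1116 bits, H(X,Y) = 2.0299 bits

Marginal of X (row sums):
  P(X=0) = 14/39 + 1/39 + 11/39 = 2/3
  P(X=1) = 5/39 + 8/39 + 0 = 1/3
H(X) = -[(2/3)·log₂(2/3) + (1/3)·log₂(1/3)]
  = 0.389975 + 0.528321 = 0.9183 bits

H(Y|X) = Σ_x P(x)·H(Y|X=x):
  X=0: P(X=0) = 2/3, P(Y|X=0) = (7/13, 1/26, 11/26) → H(Y|X=0) = 1.186720
  X=1: P(X=1) = 1/3, P(Y|X=1) = (5/13, 8/13, 0) → H(Y|X=1) = 0.961237
H(Y|X) = (2/3)·1.186720 + (1/3)·0.961237 = 1.1116 bits

H(X,Y) = -Σ_{x,y} P(x,y) log₂ P(x,y). Per-cell terms -P(x,y)·log₂P(x,y):
  X=0: 0.530581, 0.135523, 0.515017
  X=1: 0.379933, 0.468800, 0.000000
  (cells with P = 0 contribute 0)
Sum of the 6 terms: H(X,Y) = 2.0299 bits

Chain rule check:
  H(X) + H(Y|X) = 0.9183 + 1.1116 = 2.0299 bits
  H(X,Y) = 2.0299 bits
✓ Chain rule verified.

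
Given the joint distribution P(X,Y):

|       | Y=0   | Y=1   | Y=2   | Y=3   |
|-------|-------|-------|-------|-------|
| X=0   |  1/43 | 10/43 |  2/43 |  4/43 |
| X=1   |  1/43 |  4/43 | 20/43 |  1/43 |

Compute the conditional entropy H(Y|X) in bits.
1.2568 bits

H(Y|X) = H(X,Y) - H(X)

H(X,Y) = -Σ_{x,y} P(x,y) log₂ P(x,y). Per-cell terms -P(x,y)·log₂P(x,y):
  X=0: 0.1261922, 0.4893806, 0.2058728, 0.3187223
  X=1: 0.1261922, 0.3187223, 0.5136450, 0.1261922
Sum of the 8 terms: H(X,Y) = 2.224920 bits

Marginal of X (row sums):
  P(X=0) = 1/43 + 10/43 + 2/43 + 4/43 = 17/43
  P(X=1) = 1/43 + 4/43 + 20/43 + 1/43 = 26/43
H(X) = -[(17/43)·log₂(17/43) + (26/43)·log₂(26/43)]
  = 0.5292938 + 0.4388710 = 0.968165 bits

H(Y|X) = H(X,Y) - H(X) = 2.224920 - 0.968165 = 1.2568 bits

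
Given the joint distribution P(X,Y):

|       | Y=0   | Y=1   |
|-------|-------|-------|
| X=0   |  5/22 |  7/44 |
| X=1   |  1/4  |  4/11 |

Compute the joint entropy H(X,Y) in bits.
1.9384 bits

H(X,Y) = -Σ_{x,y} P(x,y) log₂ P(x,y). Per-cell terms -P(x,y)·log₂P(x,y):
  X=0: 0.4858, 0.4219
  X=1: 0.5000, 0.5307
Sum of the 4 terms: H(X,Y) = 1.9384 bits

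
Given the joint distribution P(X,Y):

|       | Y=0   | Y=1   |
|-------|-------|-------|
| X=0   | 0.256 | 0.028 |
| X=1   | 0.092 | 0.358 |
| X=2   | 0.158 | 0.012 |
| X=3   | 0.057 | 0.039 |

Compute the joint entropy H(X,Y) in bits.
2.4102 bits

H(X,Y) = -Σ_{x,y} P(x,y) log₂ P(x,y). Per-cell terms -P(x,y)·log₂P(x,y):
  X=0: 0.50324, 0.14444
  X=1: 0.31668, 0.53054
  X=2: 0.42060, 0.07657
  X=3: 0.23557, 0.18253
Sum of the 8 terms: H(X,Y) = 2.4102 bits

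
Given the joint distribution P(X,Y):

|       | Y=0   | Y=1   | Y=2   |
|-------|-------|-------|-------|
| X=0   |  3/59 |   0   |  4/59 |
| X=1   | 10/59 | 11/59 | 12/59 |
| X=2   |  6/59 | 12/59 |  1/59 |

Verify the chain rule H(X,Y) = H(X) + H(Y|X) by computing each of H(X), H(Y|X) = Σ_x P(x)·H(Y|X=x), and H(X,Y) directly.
H(X) = 1.3601 bits, H(Y|X) = 1.3771 bits, H(X,Y) = 2.7373 bits

Marginal of X (row sums):
  P(X=0) = 3/59 + 0 + 4/59 = 7/59
  P(X=1) = 10/59 + 11/59 + 12/59 = 33/59
  P(X=2) = 6/59 + 12/59 + 1/59 = 19/59
H(X) = -[(7/59)·log₂(7/59) + (33/59)·log₂(33/59) + (19/59)·log₂(19/59)]
  = 0.36486 + 0.46885 + 0.52643 = 1.3601 bits

H(Y|X) = Σ_x P(x)·H(Y|X=x):
  X=0: P(X=0) = 7/59, P(Y|X=0) = (3/7, 0, 4/7) → H(Y|X=0) = 0.98523
  X=1: P(X=1) = 33/59, P(Y|X=1) = (10/33, 1/3, 4/11) → H(Y|X=1) = 1.58098
  X=2: P(X=2) = 19/59, P(Y|X=2) = (6/19, 12/19, 1/19) → H(Y|X=2) = 1.16744
H(Y|X) = (7/59)·0.98523 + (33/59)·1.58098 + (19/59)·1.16744 = 1.3771 bits

H(X,Y) = -Σ_{x,y} P(x,y) log₂ P(x,y). Per-cell terms -P(x,y)·log₂P(x,y):
  X=0: 0.21853, 0.00000, 0.26323
  X=1: 0.43402, 0.45179, 0.46732
  X=2: 0.33536, 0.46732, 0.09971
  (cells with P = 0 contribute 0)
Sum of the 9 terms: H(X,Y) = 2.7373 bits

Chain rule check:
  H(X) + H(Y|X) = 1.3601 + 1.3771 = 2.7372 bits
  H(X,Y) = 2.7373 bits
✓ Chain rule verified (Δ = 0.0001 is 4-dp rounding noise: each of the three values was rounded independently).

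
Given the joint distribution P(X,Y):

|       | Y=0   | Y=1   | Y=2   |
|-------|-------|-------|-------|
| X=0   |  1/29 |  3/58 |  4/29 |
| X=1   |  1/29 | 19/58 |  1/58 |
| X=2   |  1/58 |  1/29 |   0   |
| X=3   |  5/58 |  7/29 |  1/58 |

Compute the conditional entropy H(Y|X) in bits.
0.9833 bits

H(Y|X) = H(X,Y) - H(X)

H(X,Y) = -Σ_{x,y} P(x,y) log₂ P(x,y). Per-cell terms -P(x,y)·log₂P(x,y):
  X=0: 0.16751659, 0.22101820, 0.39420428
  X=1: 0.16751659, 0.52743131, 0.10099967
  X=2: 0.10099967, 0.16751659, 0.00000000
  X=3: 0.30483215, 0.49497871, 0.10099967
  (cells with P = 0 contribute 0)
Sum of the 12 terms: H(X,Y) = 2.7480134 bits

Marginal of X (row sums):
  P(X=0) = 1/29 + 3/58 + 4/29 = 13/58
  P(X=1) = 1/29 + 19/58 + 1/58 = 11/29
  P(X=2) = 1/58 + 1/29 + 0 = 3/58
  P(X=3) = 5/58 + 7/29 + 1/58 = 10/29
H(X) = -[(13/58)·log₂(13/58) + (11/29)·log₂(11/29) + (3/58)·log₂(3/58) + (10/29)·log₂(10/29)]
  = 0.48358684 + 0.53048425 + 0.22101820 + 0.52967341 = 1.7647627 bits

H(Y|X) = H(X,Y) - H(X) = 2.7480134 - 1.7647627 = 0.9833 bits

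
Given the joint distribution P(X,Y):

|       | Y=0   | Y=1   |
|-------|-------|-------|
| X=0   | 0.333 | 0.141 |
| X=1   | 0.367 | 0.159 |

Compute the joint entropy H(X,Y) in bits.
1.8793 bits

H(X,Y) = -Σ_{x,y} P(x,y) log₂ P(x,y). Per-cell terms -P(x,y)·log₂P(x,y):
  X=0: 0.5283, 0.3985
  X=1: 0.5307, 0.4218
Sum of the 4 terms: H(X,Y) = 1.8793 bits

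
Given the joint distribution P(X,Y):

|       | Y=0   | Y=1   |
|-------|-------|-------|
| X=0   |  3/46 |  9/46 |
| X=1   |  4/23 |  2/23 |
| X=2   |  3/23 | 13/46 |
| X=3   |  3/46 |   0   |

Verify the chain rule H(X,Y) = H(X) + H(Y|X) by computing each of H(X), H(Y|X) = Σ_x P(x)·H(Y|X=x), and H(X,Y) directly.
H(X) = 1.7952 bits, H(Y|X) = 0.8228 bits, H(X,Y) = 2.6180 bits

Marginal of X (row sums):
  P(X=0) = 3/46 + 9/46 = 6/23
  P(X=1) = 4/23 + 2/23 = 6/23
  P(X=2) = 3/23 + 13/46 = 19/46
  P(X=3) = 3/46 + 0 = 3/46
H(X) = -[(6/23)·log₂(6/23) + (6/23)·log₂(6/23) + (19/46)·log₂(19/46) + (3/46)·log₂(3/46)]
  = 0.50572 + 0.50572 + 0.52689 + 0.25687 = 1.7952 bits

H(Y|X) = Σ_x P(x)·H(Y|X=x):
  X=0: P(X=0) = 6/23, P(Y|X=0) = (1/4, 3/4) → H(Y|X=0) = 0.81128
  X=1: P(X=1) = 6/23, P(Y|X=1) = (2/3, 1/3) → H(Y|X=1) = 0.91830
  X=2: P(X=2) = 19/46, P(Y|X=2) = (6/19, 13/19) → H(Y|X=2) = 0.89974
  X=3: P(X=3) = 3/46, P(Y|X=3) = (1, 0) → H(Y|X=3) = 0.00000
H(Y|X) = (6/23)·0.81128 + (6/23)·0.91830 + (19/46)·0.89974 + (3/46)·0.00000 = 0.8228 bits

H(X,Y) = -Σ_{x,y} P(x,y) log₂ P(x,y). Per-cell terms -P(x,y)·log₂P(x,y):
  X=0: 0.25687, 0.46049
  X=1: 0.43888, 0.30640
  X=2: 0.38330, 0.51523
  X=3: 0.25687, 0.00000
  (cells with P = 0 contribute 0)
Sum of the 8 terms: H(X,Y) = 2.6180 bits

Chain rule check:
  H(X) + H(Y|X) = 1.7952 + 0.8228 = 2.6180 bits
  H(X,Y) = 2.6180 bits
✓ Chain rule verified.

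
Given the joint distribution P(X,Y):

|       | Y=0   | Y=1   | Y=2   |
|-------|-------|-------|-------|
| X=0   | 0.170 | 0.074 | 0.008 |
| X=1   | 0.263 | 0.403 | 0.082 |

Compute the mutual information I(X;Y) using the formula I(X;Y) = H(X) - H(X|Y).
0.0601 bits

I(X;Y) = H(X) - H(X|Y)

Marginal of X (row sums):
  P(X=0) = 0.170 + 0.074 + 0.008 = 0.252
  P(X=1) = 0.263 + 0.403 + 0.082 = 0.748
H(X) = -[0.252·log₂(0.252) + 0.748·log₂(0.748)]
  = 0.501103 + 0.313330 = 0.814433 bits

Marginal of Y (column sums):
  P(Y=0) = 0.170 + 0.263 = 0.433
  P(Y=1) = 0.074 + 0.403 = 0.477
  P(Y=2) = 0.008 + 0.082 = 0.090
H(X|Y) = Σ_y P(y)·H(X|Y=y):
  Y=0: P(Y=0) = 0.433, P(X|Y=0) = (170/433, 263/433) → H(X|Y=0) = 0.966463
  Y=1: P(Y=1) = 0.477, P(X|Y=1) = (74/477, 403/477) → H(X|Y=1) = 0.622546
  Y=2: P(Y=2) = 0.090, P(X|Y=2) = (4/45, 41/45) → H(X|Y=2) = 0.432750
H(X|Y) = 0.433·0.966463 + 0.477·0.622546 + 0.090·0.432750 = 0.754380 bits

I(X;Y) = H(X) - H(X|Y) = 0.814433 - 0.754380 = 0.0601 bits

Cross-check via I(X;Y) = H(X) + H(Y) - H(X,Y): computing H(Y) from the column sums and H(X,Y) from the 6 cells in the same way gives H(Y) = 1.344935 bits and H(X,Y) = 2.099315 bits, so
I(X;Y) = 0.814433 + 1.344935 - 2.099315 = 0.0601 bits ✓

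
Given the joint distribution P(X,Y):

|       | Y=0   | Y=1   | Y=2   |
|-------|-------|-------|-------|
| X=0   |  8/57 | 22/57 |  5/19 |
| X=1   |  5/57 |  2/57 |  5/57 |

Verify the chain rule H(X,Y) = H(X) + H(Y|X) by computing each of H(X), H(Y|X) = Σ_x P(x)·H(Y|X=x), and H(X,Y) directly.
H(X) = 0.7425 bits, H(Y|X) = 1.4776 bits, H(X,Y) = 2.2201 bits

Marginal of X (row sums):
  P(X=0) = 8/57 + 22/57 + 5/19 = 15/19
  P(X=1) = 5/57 + 2/57 + 5/57 = 4/19
H(X) = -[(15/19)·log₂(15/19) + (4/19)·log₂(4/19)]
  = 0.26924 + 0.47325 = 0.7425 bits

H(Y|X) = Σ_x P(x)·H(Y|X=x):
  X=0: P(X=0) = 15/19, P(Y|X=0) = (8/45, 22/45, 1/3) → H(Y|X=0) = 1.47606
  X=1: P(X=1) = 4/19, P(Y|X=1) = (5/12, 1/6, 5/12) → H(Y|X=1) = 1.48336
H(Y|X) = (15/19)·1.47606 + (4/19)·1.48336 = 1.4776 bits

H(X,Y) = -Σ_{x,y} P(x,y) log₂ P(x,y). Per-cell terms -P(x,y)·log₂P(x,y):
  X=0: 0.39760, 0.53011, 0.50684
  X=1: 0.30798, 0.16958, 0.30798
Sum of the 6 terms: H(X,Y) = 2.2201 bits

Chain rule check:
  H(X) + H(Y|X) = 0.7425 + 1.4776 = 2.2201 bits
  H(X,Y) = 2.2201 bits
✓ Chain rule verified.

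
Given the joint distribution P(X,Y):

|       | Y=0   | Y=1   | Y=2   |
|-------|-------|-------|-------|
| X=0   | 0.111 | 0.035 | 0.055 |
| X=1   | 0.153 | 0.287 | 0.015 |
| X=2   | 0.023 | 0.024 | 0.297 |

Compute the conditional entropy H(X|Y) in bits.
0.9707 bits

H(X|Y) = H(X,Y) - H(Y)

H(X,Y) = -Σ_{x,y} P(x,y) log₂ P(x,y). Per-cell terms -P(x,y)·log₂P(x,y):
  X=0: 0.3520, 0.1693, 0.2301
  X=1: 0.4144, 0.5169, 0.0909
  X=2: 0.1252, 0.1291, 0.5202
Sum of the 9 terms: H(X,Y) = 2.5481 bits

Marginal of Y (column sums):
  P(Y=0) = 0.111 + 0.153 + 0.023 = 0.287
  P(Y=1) = 0.035 + 0.287 + 0.024 = 0.346
  P(Y=2) = 0.055 + 0.015 + 0.297 = 0.367
H(Y) = -[0.287·log₂(0.287) + 0.346·log₂(0.346) + 0.367·log₂(0.367)]
  = 0.5169 + 0.5298 + 0.5307 = 1.5774 bits

H(X|Y) = H(X,Y) - H(Y) = 2.5481 - 1.5774 = 0.9707 bits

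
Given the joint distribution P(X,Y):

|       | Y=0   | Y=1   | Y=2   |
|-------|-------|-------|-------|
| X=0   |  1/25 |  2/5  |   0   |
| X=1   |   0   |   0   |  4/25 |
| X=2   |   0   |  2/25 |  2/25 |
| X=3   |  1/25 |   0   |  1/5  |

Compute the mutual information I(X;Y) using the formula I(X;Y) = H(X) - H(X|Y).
0.8115 bits

I(X;Y) = H(X) - H(X|Y)

Marginal of X (row sums):
  P(X=0) = 1/25 + 2/5 + 0 = 11/25
  P(X=1) = 0 + 0 + 4/25 = 4/25
  P(X=2) = 0 + 2/25 + 2/25 = 4/25
  P(X=3) = 1/25 + 0 + 1/5 = 6/25
H(X) = -[(11/25)·log₂(11/25) + (4/25)·log₂(4/25) + (4/25)·log₂(4/25) + (6/25)·log₂(6/25)]
  = 0.52115 + 0.42302 + 0.42302 + 0.49413 = 1.8613 bits

Marginal of Y (column sums):
  P(Y=0) = 1/25 + 0 + 0 + 1/25 = 2/25
  P(Y=1) = 2/5 + 0 + 2/25 + 0 = 12/25
  P(Y=2) = 0 + 4/25 + 2/25 + 1/5 = 11/25
H(X|Y) = Σ_y P(y)·H(X|Y=y):
  Y=0: P(Y=0) = 2/25, P(X|Y=0) = (1/2, 0, 0, 1/2) → H(X|Y=0) = 1.00000
  Y=1: P(Y=1) = 12/25, P(X|Y=1) = (5/6, 0, 1/6, 0) → H(X|Y=1) = 0.65002
  Y=2: P(Y=2) = 11/25, P(X|Y=2) = (0, 4/11, 2/11, 5/11) → H(X|Y=2) = 1.49492
H(X|Y) = (2/25)·1.00000 + (12/25)·0.65002 + (11/25)·1.49492 = 1.0498 bits

I(X;Y) = H(X) - H(X|Y) = 1.8613 - 1.0498 = 0.8115 bits

Cross-check via I(X;Y) = H(X) + H(Y) - H(X,Y): computing H(Y) from the column sums and H(X,Y) from the 12 cells in the same way gives H(Y) = 1.3209 bits and H(X,Y) = 2.3707 bits, so
I(X;Y) = 1.8613 + 1.3209 - 2.3707 = 0.8115 bits ✓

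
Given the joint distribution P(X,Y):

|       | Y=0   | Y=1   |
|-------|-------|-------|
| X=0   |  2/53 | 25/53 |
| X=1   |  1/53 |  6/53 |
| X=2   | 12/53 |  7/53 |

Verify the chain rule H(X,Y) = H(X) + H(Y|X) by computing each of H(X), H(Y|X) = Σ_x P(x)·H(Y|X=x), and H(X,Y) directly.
H(X) = 1.4120 bits, H(Y|X) = 0.6126 bits, H(X,Y) = 2.0246 bits

Marginal of X (row sums):
  P(X=0) = 2/53 + 25/53 = 27/53
  P(X=1) = 1/53 + 6/53 = 7/53
  P(X=2) = 12/53 + 7/53 = 19/53
H(X) = -[(27/53)·log₂(27/53) + (7/53)·log₂(7/53) + (19/53)·log₂(19/53)]
  = 0.4957 + 0.3857 + 0.5306 = 1.4120 bits

H(Y|X) = Σ_x P(x)·H(Y|X=x):
  X=0: P(X=0) = 27/53, P(Y|X=0) = (2/27, 25/27) → H(Y|X=0) = 0.3809
  X=1: P(X=1) = 7/53, P(Y|X=1) = (1/7, 6/7) → H(Y|X=1) = 0.5917
  X=2: P(X=2) = 19/53, P(Y|X=2) = (12/19, 7/19) → H(Y|X=2) = 0.9495
H(Y|X) = (27/53)·0.3809 + (7/53)·0.5917 + (19/53)·0.9495 = 0.6126 bits

H(X,Y) = -Σ_{x,y} P(x,y) log₂ P(x,y). Per-cell terms -P(x,y)·log₂P(x,y):
  X=0: 0.1784, 0.5114
  X=1: 0.1081, 0.3558
  X=2: 0.4852, 0.3857
Sum of the 6 terms: H(X,Y) = 2.0246 bits

Chain rule check:
  H(X) + H(Y|X) = 1.4120 + 0.6126 = 2.0246 bits
  H(X,Y) = 2.0246 bits
✓ Chain rule verified.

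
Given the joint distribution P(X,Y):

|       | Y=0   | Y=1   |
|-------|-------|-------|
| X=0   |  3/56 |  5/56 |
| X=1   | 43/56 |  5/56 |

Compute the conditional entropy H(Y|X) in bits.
0.5495 bits

H(Y|X) = H(X,Y) - H(X)

H(X,Y) = -Σ_{x,y} P(x,y) log₂ P(x,y). Per-cell terms -P(x,y)·log₂P(x,y):
  X=0: 0.2262, 0.3112
  X=1: 0.2926, 0.3112
Sum of the 4 terms: H(X,Y) = 1.1412 bits

Marginal of X (row sums):
  P(X=0) = 3/56 + 5/56 = 1/7
  P(X=1) = 43/56 + 5/56 = 6/7
H(X) = -[(1/7)·log₂(1/7) + (6/7)·log₂(6/7)]
  = 0.4011 + 0.1906 = 0.5917 bits

H(Y|X) = H(X,Y) - H(X) = 1.1412 - 0.5917 = 0.5495 bits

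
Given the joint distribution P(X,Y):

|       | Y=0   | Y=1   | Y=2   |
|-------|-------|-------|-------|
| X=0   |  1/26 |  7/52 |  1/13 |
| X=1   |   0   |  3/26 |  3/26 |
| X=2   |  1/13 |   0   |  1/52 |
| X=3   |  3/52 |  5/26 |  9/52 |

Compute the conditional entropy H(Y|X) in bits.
1.2628 bits

H(Y|X) = H(X,Y) - H(X)

H(X,Y) = -Σ_{x,y} P(x,y) log₂ P(x,y). Per-cell terms -P(x,y)·log₂P(x,y):
  X=0: 0.1808, 0.3895, 0.2846
  X=1: 0.0000, 0.3595, 0.3595
  X=2: 0.2846, 0.0000, 0.1096
  X=3: 0.2374, 0.4574, 0.4380
  (cells with P = 0 contribute 0)
Sum of the 12 terms: H(X,Y) = 3.1009 bits

Marginal of X (row sums):
  P(X=0) = 1/26 + 7/52 + 1/13 = 1/4
  P(X=1) = 0 + 3/26 + 3/26 = 3/13
  P(X=2) = 1/13 + 0 + 1/52 = 5/52
  P(X=3) = 3/52 + 5/26 + 9/52 = 11/26
H(X) = -[(1/4)·log₂(1/4) + (3/13)·log₂(3/13) + (5/52)·log₂(5/52) + (11/26)·log₂(11/26)]
  = 0.5000 + 0.4882 + 0.3249 + 0.5250 = 1.8381 bits

H(Y|X) = H(X,Y) - H(X) = 3.1009 - 1.8381 = 1.2628 bits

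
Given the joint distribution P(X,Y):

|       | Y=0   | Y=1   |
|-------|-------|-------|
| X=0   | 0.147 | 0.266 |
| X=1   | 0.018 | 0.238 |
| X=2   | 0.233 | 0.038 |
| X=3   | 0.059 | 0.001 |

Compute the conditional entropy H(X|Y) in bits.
1.4372 bits

H(X|Y) = H(X,Y) - H(Y)

H(X,Y) = -Σ_{x,y} P(x,y) log₂ P(x,y). Per-cell terms -P(x,y)·log₂P(x,y):
  X=0: 0.406618, 0.508193
  X=1: 0.104325, 0.492890
  X=2: 0.489672, 0.179279
  X=3: 0.240905, 0.009966
Sum of the 8 terms: H(X,Y) = 2.43185 bits

Marginal of Y (column sums):
  P(Y=0) = 0.147 + 0.018 + 0.233 + 0.059 = 0.457
  P(Y=1) = 0.266 + 0.238 + 0.038 + 0.001 = 0.543
H(Y) = -[0.457·log₂(0.457) + 0.543·log₂(0.543)]
  = 0.516288 + 0.478370 = 0.99466 bits

H(X|Y) = H(X,Y) - H(Y) = 2.43185 - 0.99466 = 1.4372 bits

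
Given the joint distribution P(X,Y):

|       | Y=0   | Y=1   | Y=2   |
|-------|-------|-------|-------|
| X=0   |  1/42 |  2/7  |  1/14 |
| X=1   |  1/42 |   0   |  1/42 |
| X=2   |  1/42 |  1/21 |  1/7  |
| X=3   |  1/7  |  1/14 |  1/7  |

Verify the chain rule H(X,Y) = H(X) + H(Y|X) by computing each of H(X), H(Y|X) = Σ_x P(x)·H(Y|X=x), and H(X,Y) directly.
H(X) = 1.7463 bits, H(Y|X) = 1.2399 bits, H(X,Y) = 2.9862 bits

Marginal of X (row sums):
  P(X=0) = 1/42 + 2/7 + 1/14 = 8/21
  P(X=1) = 1/42 + 0 + 1/42 = 1/21
  P(X=2) = 1/42 + 1/21 + 1/7 = 3/14
  P(X=3) = 1/7 + 1/14 + 1/7 = 5/14
H(X) = -[(8/21)·log₂(8/21) + (1/21)·log₂(1/21) + (3/14)·log₂(3/14) + (5/14)·log₂(5/14)]
  = 0.53041 + 0.20916 + 0.47623 + 0.53051 = 1.7463 bits

H(Y|X) = Σ_x P(x)·H(Y|X=x):
  X=0: P(X=0) = 8/21, P(Y|X=0) = (1/16, 3/4, 3/16) → H(Y|X=0) = 1.01410
  X=1: P(X=1) = 1/21, P(Y|X=1) = (1/2, 0, 1/2) → H(Y|X=1) = 1.00000
  X=2: P(X=2) = 3/14, P(Y|X=2) = (1/9, 2/9, 2/3) → H(Y|X=2) = 1.22439
  X=3: P(X=3) = 5/14, P(Y|X=3) = (2/5, 1/5, 2/5) → H(Y|X=3) = 1.52193
H(Y|X) = (8/21)·1.01410 + (1/21)·1.00000 + (3/14)·1.22439 + (5/14)·1.52193 = 1.2399 bits

H(X,Y) = -Σ_{x,y} P(x,y) log₂ P(x,y). Per-cell terms -P(x,y)·log₂P(x,y):
  X=0: 0.12839, 0.51639, 0.27195
  X=1: 0.12839, 0.00000, 0.12839
  X=2: 0.12839, 0.20916, 0.40105
  X=3: 0.40105, 0.27195, 0.40105
  (cells with P = 0 contribute 0)
Sum of the 12 terms: H(X,Y) = 2.9862 bits

Chain rule check:
  H(X) + H(Y|X) = 1.7463 + 1.2399 = 2.9862 bits
  H(X,Y) = 2.9862 bits
✓ Chain rule verified.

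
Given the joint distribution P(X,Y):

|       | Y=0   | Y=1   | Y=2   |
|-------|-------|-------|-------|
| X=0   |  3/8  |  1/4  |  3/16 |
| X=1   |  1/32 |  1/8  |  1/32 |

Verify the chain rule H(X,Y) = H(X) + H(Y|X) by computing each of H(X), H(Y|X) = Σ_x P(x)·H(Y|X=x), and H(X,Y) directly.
H(X) = 0.6962 bits, H(Y|X) = 1.4747 bits, H(X,Y) = 2.1710 bits

Marginal of X (row sums):
  P(X=0) = 3/8 + 1/4 + 3/16 = 13/16
  P(X=1) = 1/32 + 1/8 + 1/32 = 3/16
H(X) = -[(13/16)·log₂(13/16) + (3/16)·log₂(3/16)]
  = 0.24339 + 0.45282 = 0.6962 bits

H(Y|X) = Σ_x P(x)·H(Y|X=x):
  X=0: P(X=0) = 13/16, P(Y|X=0) = (6/13, 4/13, 3/13) → H(Y|X=0) = 1.52623
  X=1: P(X=1) = 3/16, P(Y|X=1) = (1/6, 2/3, 1/6) → H(Y|X=1) = 1.25163
H(Y|X) = (13/16)·1.52623 + (3/16)·1.25163 = 1.4747 bits

H(X,Y) = -Σ_{x,y} P(x,y) log₂ P(x,y). Per-cell terms -P(x,y)·log₂P(x,y):
  X=0: 0.53064, 0.50000, 0.45282
  X=1: 0.15625, 0.37500, 0.15625
Sum of the 6 terms: H(X,Y) = 2.1710 bits

Chain rule check:
  H(X) + H(Y|X) = 0.6962 + 1.4747 = 2.1709 bits
  H(X,Y) = 2.1710 bits
✓ Chain rule verified (Δ = 0.0001 is 4-dp rounding noise: each of the three values was rounded independently).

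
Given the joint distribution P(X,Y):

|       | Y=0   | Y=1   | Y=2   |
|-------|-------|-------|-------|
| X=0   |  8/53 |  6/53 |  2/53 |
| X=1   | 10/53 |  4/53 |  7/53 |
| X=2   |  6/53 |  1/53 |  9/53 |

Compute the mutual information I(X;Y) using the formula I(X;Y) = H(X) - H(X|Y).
0.1247 bits

I(X;Y) = H(X) - H(X|Y)

Marginal of X (row sums):
  P(X=0) = 8/53 + 6/53 + 2/53 = 16/53
  P(X=1) = 10/53 + 4/53 + 7/53 = 21/53
  P(X=2) = 6/53 + 1/53 + 9/53 = 16/53
H(X) = -[(16/53)·log₂(16/53) + (21/53)·log₂(21/53) + (16/53)·log₂(16/53)]
  = 0.52164 + 0.52920 + 0.52164 = 1.5725 bits

Marginal of Y (column sums):
  P(Y=0) = 8/53 + 10/53 + 6/53 = 24/53
  P(Y=1) = 6/53 + 4/53 + 1/53 = 11/53
  P(Y=2) = 2/53 + 7/53 + 9/53 = 18/53
H(X|Y) = Σ_y P(y)·H(X|Y=y):
  Y=0: P(Y=0) = 24/53, P(X|Y=0) = (1/3, 5/12, 1/4) → H(X|Y=0) = 1.55459
  Y=1: P(Y=1) = 11/53, P(X|Y=1) = (6/11, 4/11, 1/11) → H(X|Y=1) = 1.32218
  Y=2: P(Y=2) = 18/53, P(X|Y=2) = (1/9, 7/18, 1/2) → H(X|Y=2) = 1.38210
H(X|Y) = (24/53)·1.55459 + (11/53)·1.32218 + (18/53)·1.38210 = 1.4478 bits

I(X;Y) = H(X) - H(X|Y) = 1.5725 - 1.4478 = 0.1247 bits

Cross-check via I(X;Y) = H(X) + H(Y) - H(X,Y): computing H(Y) from the column sums and H(X,Y) from the 9 cells in the same way gives H(Y) = 1.5175 bits and H(X,Y) = 2.9653 bits, so
I(X;Y) = 1.5725 + 1.5175 - 2.9653 = 0.1247 bits ✓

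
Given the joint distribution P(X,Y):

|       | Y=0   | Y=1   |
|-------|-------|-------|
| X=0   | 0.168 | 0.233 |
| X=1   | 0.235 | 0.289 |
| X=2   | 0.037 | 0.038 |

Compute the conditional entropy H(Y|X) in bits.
0.9883 bits

H(Y|X) = H(X,Y) - H(X)

H(X,Y) = -Σ_{x,y} P(x,y) log₂ P(x,y). Per-cell terms -P(x,y)·log₂P(x,y):
  X=0: 0.43234, 0.48967
  X=1: 0.49098, 0.51756
  X=2: 0.17598, 0.17928
Sum of the 6 terms: H(X,Y) = 2.2858 bits

Marginal of X (row sums):
  P(X=0) = 0.168 + 0.233 = 0.401
  P(X=1) = 0.235 + 0.289 = 0.524
  P(X=2) = 0.037 + 0.038 = 0.075
H(X) = -[0.401·log₂(0.401) + 0.524·log₂(0.524) + 0.075·log₂(0.075)]
  = 0.52865 + 0.48856 + 0.28027 = 1.2975 bits

H(Y|X) = H(X,Y) - H(X) = 2.2858 - 1.2975 = 0.9883 bits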